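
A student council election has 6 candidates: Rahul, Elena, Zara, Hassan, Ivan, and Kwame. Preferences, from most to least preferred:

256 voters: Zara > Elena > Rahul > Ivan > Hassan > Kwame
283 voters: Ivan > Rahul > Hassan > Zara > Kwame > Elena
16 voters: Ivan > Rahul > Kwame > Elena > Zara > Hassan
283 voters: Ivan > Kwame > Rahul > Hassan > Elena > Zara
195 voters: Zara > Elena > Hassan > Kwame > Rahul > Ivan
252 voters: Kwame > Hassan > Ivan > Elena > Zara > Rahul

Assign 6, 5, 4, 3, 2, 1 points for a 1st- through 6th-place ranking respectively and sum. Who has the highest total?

Ivan

Rahul: 256·4 + 283·5 + 16·5 + 283·4 + 195·2 + 252·1 = 4293
Elena: 256·5 + 283·1 + 16·3 + 283·2 + 195·5 + 252·3 = 3908
Zara: 256·6 + 283·3 + 16·2 + 283·1 + 195·6 + 252·2 = 4374
Hassan: 256·2 + 283·4 + 16·1 + 283·3 + 195·4 + 252·5 = 4549
Ivan: 256·3 + 283·6 + 16·6 + 283·6 + 195·1 + 252·4 = 5463
Kwame: 256·1 + 283·2 + 16·4 + 283·5 + 195·3 + 252·6 = 4398
Ivan has the highest Borda score (5463).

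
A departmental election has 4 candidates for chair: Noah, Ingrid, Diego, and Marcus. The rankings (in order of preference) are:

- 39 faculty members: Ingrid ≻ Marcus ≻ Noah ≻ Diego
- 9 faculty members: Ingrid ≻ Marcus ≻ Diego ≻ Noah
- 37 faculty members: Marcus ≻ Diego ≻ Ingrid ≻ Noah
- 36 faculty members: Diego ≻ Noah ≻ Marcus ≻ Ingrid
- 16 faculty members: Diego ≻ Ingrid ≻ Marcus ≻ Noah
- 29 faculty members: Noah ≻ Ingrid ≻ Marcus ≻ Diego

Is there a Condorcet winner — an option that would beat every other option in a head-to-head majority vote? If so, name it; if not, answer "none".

Checking pairwise contests:
Ingrid beats Noah 101–65.
Diego beats Ingrid 89–77.
Marcus beats Diego 114–52.
Ingrid beats Marcus 93–73.
Every option loses at least one head-to-head, so there is no Condorcet winner.

none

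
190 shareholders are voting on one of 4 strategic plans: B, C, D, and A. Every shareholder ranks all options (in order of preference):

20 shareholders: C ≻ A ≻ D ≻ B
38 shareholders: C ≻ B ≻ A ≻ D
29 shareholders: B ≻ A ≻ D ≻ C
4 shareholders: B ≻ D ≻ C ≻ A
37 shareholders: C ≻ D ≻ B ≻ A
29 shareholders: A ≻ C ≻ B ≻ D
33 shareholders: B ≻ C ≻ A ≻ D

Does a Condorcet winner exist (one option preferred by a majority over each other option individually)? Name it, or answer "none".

C vs B: 124–66 for C.
C vs D: 157–33 for C.
C vs A: 132–58 for C.
C beats every other option head-to-head.

C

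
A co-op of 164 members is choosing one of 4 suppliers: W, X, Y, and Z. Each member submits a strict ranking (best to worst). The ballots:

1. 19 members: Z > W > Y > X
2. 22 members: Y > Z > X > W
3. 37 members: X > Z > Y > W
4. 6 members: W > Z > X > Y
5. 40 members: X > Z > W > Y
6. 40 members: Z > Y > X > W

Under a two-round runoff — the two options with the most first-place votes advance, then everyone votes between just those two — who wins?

Z

Round 1 first-place votes: W 6, X 77, Y 22, Z 59.
X and Z advance.
Runoff: X is preferred to Z by 77 voters; Z by 87.
Z wins the runoff.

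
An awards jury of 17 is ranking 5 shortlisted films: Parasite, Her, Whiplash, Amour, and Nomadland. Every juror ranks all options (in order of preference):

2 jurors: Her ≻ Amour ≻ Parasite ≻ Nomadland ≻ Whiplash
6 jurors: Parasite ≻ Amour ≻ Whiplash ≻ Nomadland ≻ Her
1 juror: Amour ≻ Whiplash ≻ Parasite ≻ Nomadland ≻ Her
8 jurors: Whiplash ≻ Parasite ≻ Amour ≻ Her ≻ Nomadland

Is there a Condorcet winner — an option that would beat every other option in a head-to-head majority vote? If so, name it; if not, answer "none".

none

Checking pairwise contests:
Whiplash beats Parasite 9–8.
Parasite beats Her 15–2.
Amour beats Whiplash 9–8.
Parasite beats Amour 14–3.
Parasite beats Nomadland 17–0.
Every option loses at least one head-to-head, so there is no Condorcet winner.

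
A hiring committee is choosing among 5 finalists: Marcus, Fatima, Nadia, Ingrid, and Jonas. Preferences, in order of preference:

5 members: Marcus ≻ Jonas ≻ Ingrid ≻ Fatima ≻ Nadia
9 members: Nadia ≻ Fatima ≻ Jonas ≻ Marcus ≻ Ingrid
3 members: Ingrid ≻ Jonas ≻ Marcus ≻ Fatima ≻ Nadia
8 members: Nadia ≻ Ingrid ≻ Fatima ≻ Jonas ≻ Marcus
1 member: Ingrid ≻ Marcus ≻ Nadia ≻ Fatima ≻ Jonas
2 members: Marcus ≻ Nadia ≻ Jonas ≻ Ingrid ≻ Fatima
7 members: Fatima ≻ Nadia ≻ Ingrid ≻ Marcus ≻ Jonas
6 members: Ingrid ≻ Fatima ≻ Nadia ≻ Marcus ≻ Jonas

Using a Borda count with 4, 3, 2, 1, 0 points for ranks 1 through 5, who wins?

Marcus: 5·4 + 9·1 + 3·2 + 8·0 + 1·3 + 2·4 + 7·1 + 6·1 = 59
Fatima: 5·1 + 9·3 + 3·1 + 8·2 + 1·1 + 2·0 + 7·4 + 6·3 = 98
Nadia: 5·0 + 9·4 + 3·0 + 8·4 + 1·2 + 2·3 + 7·3 + 6·2 = 109
Ingrid: 5·2 + 9·0 + 3·4 + 8·3 + 1·4 + 2·1 + 7·2 + 6·4 = 90
Jonas: 5·3 + 9·2 + 3·3 + 8·1 + 1·0 + 2·2 + 7·0 + 6·0 = 54
Nadia has the highest Borda score (109).

Nadia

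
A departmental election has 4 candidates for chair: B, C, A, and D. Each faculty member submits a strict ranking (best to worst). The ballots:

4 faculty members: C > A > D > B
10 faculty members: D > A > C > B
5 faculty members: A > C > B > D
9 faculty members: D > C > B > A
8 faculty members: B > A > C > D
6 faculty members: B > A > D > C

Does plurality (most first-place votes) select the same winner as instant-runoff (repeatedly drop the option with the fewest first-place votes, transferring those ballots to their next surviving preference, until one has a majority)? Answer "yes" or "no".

Plurality — first-place votes: B 14, C 4, A 5, D 19. Winner: D.
Instant-runoff — R1 B 14, C 4, A 5, D 19 (C out); R2 B 14, A 9, D 19 (A out); R3 B 19, D 23 (D winner). Winner: D.
The two methods agree.

yes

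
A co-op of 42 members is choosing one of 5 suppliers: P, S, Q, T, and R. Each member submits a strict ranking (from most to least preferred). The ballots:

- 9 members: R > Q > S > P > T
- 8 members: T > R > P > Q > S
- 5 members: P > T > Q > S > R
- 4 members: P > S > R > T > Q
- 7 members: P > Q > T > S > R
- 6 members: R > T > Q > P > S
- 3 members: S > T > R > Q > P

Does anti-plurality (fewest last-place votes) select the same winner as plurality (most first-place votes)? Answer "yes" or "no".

Anti-plurality — last-place votes: P 3, S 14, Q 4, T 9, R 12. Winner: P.
Plurality — first-place votes: P 16, S 3, Q 0, T 8, R 15. Winner: P.
The two methods agree.

yes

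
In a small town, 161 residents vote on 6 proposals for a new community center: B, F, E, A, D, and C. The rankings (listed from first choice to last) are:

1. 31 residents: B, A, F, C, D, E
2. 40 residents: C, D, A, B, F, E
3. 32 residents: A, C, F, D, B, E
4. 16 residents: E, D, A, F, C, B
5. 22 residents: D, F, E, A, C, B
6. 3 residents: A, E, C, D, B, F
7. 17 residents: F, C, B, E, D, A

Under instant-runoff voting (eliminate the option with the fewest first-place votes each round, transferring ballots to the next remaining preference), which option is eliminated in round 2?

F

Round 1: B 31, F 17, E 16, A 35, D 22, C 40. Eliminate E.
Round 2: B 31, F 17, A 35, D 38, C 40. Eliminate F.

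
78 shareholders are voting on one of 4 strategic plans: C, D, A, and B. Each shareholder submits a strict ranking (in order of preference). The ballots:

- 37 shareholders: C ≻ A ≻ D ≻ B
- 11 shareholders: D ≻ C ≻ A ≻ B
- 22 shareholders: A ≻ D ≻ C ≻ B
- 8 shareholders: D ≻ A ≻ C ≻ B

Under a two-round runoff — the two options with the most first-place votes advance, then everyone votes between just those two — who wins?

Round 1 first-place votes: C 37, D 19, A 22, B 0.
C and A advance.
Runoff: C is preferred to A by 48 voters; A by 30.
C wins the runoff.

C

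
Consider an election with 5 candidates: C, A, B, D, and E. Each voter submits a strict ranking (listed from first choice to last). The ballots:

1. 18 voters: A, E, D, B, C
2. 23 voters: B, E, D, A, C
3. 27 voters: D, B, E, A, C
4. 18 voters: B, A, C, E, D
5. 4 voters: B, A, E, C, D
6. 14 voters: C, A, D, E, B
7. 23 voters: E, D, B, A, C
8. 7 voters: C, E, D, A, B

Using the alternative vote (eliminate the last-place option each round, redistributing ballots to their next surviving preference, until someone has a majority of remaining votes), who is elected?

B

Round 1: C 21, A 18, B 45, D 27, E 23. Eliminate A.
Round 2: C 21, B 45, D 27, E 41. Eliminate C.
Round 3: B 45, D 41, E 48. Eliminate D.
Round 4: B 72, E 62. B has a majority.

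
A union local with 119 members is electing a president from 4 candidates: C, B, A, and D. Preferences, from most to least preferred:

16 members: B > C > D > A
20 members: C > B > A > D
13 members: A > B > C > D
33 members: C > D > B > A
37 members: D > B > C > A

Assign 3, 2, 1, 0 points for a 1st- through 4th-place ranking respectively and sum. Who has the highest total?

C

C: 16·2 + 20·3 + 13·1 + 33·3 + 37·1 = 241
B: 16·3 + 20·2 + 13·2 + 33·1 + 37·2 = 221
A: 16·0 + 20·1 + 13·3 + 33·0 + 37·0 = 59
D: 16·1 + 20·0 + 13·0 + 33·2 + 37·3 = 193
C has the highest Borda score (241).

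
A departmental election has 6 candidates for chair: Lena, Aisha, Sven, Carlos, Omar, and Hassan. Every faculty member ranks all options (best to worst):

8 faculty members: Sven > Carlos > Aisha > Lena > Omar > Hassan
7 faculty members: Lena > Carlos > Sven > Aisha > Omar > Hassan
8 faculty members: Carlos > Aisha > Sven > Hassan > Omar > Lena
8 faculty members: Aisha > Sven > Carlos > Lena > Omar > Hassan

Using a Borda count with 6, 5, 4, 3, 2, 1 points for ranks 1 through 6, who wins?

Lena: 8·3 + 7·6 + 8·1 + 8·3 = 98
Aisha: 8·4 + 7·3 + 8·5 + 8·6 = 141
Sven: 8·6 + 7·4 + 8·4 + 8·5 = 148
Carlos: 8·5 + 7·5 + 8·6 + 8·4 = 155
Omar: 8·2 + 7·2 + 8·2 + 8·2 = 62
Hassan: 8·1 + 7·1 + 8·3 + 8·1 = 47
Carlos has the highest Borda score (155).

Carlos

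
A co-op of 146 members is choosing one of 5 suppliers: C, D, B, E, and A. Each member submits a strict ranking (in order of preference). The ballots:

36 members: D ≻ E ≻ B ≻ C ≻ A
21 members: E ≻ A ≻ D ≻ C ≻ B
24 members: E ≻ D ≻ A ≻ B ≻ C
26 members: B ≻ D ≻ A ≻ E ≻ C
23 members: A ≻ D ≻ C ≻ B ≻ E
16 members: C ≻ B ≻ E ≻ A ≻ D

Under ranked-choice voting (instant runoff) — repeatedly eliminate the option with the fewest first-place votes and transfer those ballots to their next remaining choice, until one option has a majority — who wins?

Round 1: C 16, D 36, B 26, E 45, A 23. Eliminate C.
Round 2: D 36, B 42, E 45, A 23. Eliminate A.
Round 3: D 59, B 42, E 45. Eliminate B.
Round 4: D 85, E 61. D has a majority.

D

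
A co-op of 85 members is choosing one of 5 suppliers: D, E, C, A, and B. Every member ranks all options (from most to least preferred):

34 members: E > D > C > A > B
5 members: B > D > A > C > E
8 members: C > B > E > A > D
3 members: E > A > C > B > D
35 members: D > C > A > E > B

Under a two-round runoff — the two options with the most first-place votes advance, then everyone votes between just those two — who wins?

E

Round 1 first-place votes: D 35, E 37, C 8, A 0, B 5.
E and D advance.
Runoff: E is preferred to D by 45 voters; D by 40.
E wins the runoff.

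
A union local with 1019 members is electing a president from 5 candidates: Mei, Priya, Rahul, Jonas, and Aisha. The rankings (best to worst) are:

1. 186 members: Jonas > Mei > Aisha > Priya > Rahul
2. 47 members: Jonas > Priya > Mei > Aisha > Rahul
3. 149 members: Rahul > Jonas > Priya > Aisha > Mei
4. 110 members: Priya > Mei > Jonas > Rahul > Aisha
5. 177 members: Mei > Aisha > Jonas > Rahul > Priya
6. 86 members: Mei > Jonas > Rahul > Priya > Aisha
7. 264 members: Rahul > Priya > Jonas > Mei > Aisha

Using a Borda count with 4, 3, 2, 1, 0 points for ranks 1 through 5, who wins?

Jonas

Mei: 186·3 + 47·2 + 149·0 + 110·3 + 177·4 + 86·4 + 264·1 = 2298
Priya: 186·1 + 47·3 + 149·2 + 110·4 + 177·0 + 86·1 + 264·3 = 1943
Rahul: 186·0 + 47·0 + 149·4 + 110·1 + 177·1 + 86·2 + 264·4 = 2111
Jonas: 186·4 + 47·4 + 149·3 + 110·2 + 177·2 + 86·3 + 264·2 = 2739
Aisha: 186·2 + 47·1 + 149·1 + 110·0 + 177·3 + 86·0 + 264·0 = 1099
Jonas has the highest Borda score (2739).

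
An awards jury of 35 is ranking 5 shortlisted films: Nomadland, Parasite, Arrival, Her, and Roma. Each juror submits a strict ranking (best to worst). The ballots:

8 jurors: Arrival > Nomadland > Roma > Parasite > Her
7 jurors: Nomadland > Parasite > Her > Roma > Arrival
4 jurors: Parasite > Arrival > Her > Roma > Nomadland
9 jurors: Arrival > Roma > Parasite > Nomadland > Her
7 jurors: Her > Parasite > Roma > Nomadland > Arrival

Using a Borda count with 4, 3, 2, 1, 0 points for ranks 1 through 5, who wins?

Parasite

Nomadland: 8·3 + 7·4 + 4·0 + 9·1 + 7·1 = 68
Parasite: 8·1 + 7·3 + 4·4 + 9·2 + 7·3 = 84
Arrival: 8·4 + 7·0 + 4·3 + 9·4 + 7·0 = 80
Her: 8·0 + 7·2 + 4·2 + 9·0 + 7·4 = 50
Roma: 8·2 + 7·1 + 4·1 + 9·3 + 7·2 = 68
Parasite has the highest Borda score (84).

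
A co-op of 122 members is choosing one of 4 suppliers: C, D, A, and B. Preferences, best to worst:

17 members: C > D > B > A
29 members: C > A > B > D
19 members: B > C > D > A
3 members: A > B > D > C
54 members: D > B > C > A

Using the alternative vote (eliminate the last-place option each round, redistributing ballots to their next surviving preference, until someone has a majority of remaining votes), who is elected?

Round 1: C 46, D 54, A 3, B 19. Eliminate A.
Round 2: C 46, D 54, B 22. Eliminate B.
Round 3: C 65, D 57. C has a majority.

C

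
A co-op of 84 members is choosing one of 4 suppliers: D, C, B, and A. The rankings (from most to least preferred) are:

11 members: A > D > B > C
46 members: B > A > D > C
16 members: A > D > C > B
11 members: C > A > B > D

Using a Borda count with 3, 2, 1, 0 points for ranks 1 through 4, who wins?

D: 11·2 + 46·1 + 16·2 + 11·0 = 100
C: 11·0 + 46·0 + 16·1 + 11·3 = 49
B: 11·1 + 46·3 + 16·0 + 11·1 = 160
A: 11·3 + 46·2 + 16·3 + 11·2 = 195
A has the highest Borda score (195).

A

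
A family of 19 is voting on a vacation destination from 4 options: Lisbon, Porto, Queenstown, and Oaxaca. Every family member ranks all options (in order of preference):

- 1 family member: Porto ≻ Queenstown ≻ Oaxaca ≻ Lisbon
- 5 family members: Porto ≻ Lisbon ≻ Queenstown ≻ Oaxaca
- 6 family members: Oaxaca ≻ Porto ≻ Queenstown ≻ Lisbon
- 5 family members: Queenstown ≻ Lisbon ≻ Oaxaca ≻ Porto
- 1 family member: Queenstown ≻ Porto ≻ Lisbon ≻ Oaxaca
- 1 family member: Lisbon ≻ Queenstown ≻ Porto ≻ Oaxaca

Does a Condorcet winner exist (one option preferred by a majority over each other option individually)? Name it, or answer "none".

Checking pairwise contests:
Porto beats Lisbon 13–6.
Oaxaca beats Porto 11–8.
Porto beats Queenstown 12–7.
Lisbon beats Oaxaca 12–7.
Every option loses at least one head-to-head, so there is no Condorcet winner.

none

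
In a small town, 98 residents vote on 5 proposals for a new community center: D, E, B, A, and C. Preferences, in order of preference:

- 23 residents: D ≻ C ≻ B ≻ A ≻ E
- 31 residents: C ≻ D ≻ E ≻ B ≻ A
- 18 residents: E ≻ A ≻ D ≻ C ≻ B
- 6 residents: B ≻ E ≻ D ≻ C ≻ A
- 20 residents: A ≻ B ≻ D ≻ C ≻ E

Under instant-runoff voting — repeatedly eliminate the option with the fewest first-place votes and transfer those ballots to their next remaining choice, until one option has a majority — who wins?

Round 1: D 23, E 18, B 6, A 20, C 31. Eliminate B.
Round 2: D 23, E 24, A 20, C 31. Eliminate A.
Round 3: D 43, E 24, C 31. Eliminate E.
Round 4: D 67, C 31. D has a majority.

D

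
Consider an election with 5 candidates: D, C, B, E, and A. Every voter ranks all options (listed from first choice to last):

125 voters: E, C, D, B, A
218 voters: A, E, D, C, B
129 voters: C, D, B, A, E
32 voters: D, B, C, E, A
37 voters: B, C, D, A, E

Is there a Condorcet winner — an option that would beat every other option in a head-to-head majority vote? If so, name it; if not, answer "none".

none

Checking pairwise contests:
C beats D 291–250.
E beats C 343–198.
D beats B 504–37.
A beats E 384–157.
D beats A 323–218.
Every option loses at least one head-to-head, so there is no Condorcet winner.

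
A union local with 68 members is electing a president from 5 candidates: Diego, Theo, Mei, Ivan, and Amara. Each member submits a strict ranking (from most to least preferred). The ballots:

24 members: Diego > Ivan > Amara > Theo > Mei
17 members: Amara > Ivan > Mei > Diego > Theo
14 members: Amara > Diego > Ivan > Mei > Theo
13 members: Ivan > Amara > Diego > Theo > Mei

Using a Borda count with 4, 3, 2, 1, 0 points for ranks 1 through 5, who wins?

Amara

Diego: 24·4 + 17·1 + 14·3 + 13·2 = 181
Theo: 24·1 + 17·0 + 14·0 + 13·1 = 37
Mei: 24·0 + 17·2 + 14·1 + 13·0 = 48
Ivan: 24·3 + 17·3 + 14·2 + 13·4 = 203
Amara: 24·2 + 17·4 + 14·4 + 13·3 = 211
Amara has the highest Borda score (211).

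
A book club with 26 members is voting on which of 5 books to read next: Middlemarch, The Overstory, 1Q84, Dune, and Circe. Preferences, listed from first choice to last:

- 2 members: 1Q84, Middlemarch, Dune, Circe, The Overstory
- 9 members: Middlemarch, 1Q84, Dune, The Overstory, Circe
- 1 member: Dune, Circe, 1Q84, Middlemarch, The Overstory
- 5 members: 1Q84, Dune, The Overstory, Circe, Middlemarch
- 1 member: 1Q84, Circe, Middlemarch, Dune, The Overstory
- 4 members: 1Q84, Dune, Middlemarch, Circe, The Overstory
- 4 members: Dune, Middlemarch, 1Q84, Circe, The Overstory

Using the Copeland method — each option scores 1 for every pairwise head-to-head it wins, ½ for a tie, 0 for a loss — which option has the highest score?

Middlemarch: beats The Overstory and Circe; ties 1Q84; loses to Dune → score 2.5.
The Overstory: beats Circe; loses to Middlemarch, 1Q84, and Dune → score 1.
1Q84: beats The Overstory, Dune, and Circe; ties Middlemarch → score 3.5.
Dune: beats Middlemarch, The Overstory, and Circe; loses to 1Q84 → score 3.
Circe: loses to Middlemarch, The Overstory, 1Q84, and Dune → score 0.
1Q84 has the best pairwise record.

1Q84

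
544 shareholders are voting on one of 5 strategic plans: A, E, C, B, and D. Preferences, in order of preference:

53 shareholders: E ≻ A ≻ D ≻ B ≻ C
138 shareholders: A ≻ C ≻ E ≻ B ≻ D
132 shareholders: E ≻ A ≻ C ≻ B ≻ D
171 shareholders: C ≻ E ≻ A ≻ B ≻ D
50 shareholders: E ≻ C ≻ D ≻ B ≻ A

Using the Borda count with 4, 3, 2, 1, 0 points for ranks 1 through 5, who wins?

E

A: 53·3 + 138·4 + 132·3 + 171·2 + 50·0 = 1449
E: 53·4 + 138·2 + 132·4 + 171·3 + 50·4 = 1729
C: 53·0 + 138·3 + 132·2 + 171·4 + 50·3 = 1512
B: 53·1 + 138·1 + 132·1 + 171·1 + 50·1 = 544
D: 53·2 + 138·0 + 132·0 + 171·0 + 50·2 = 206
E has the highest Borda score (1729).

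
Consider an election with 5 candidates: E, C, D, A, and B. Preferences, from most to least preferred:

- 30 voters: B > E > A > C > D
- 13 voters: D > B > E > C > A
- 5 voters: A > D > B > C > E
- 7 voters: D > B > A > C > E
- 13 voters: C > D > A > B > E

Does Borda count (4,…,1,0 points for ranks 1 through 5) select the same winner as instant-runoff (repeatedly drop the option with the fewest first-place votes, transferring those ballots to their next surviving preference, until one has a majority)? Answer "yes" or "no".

Borda — scores: E 116, C 107, D 134, A 120, B 203. Winner: B.
Instant-runoff — R1 E 0, C 13, D 20, A 5, B 30 (E out); R2 C 13, D 20, A 5, B 30 (A out); R3 C 13, D 25, B 30 (C out); R4 D 38, B 30 (D winner). Winner: D.
The two methods disagree.

no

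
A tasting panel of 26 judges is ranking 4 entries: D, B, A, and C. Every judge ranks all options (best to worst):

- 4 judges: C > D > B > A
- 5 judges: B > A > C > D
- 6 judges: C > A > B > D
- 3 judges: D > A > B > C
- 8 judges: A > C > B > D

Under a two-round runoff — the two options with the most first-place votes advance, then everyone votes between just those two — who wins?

A

Round 1 first-place votes: D 3, B 5, A 8, C 10.
C and A advance.
Runoff: C is preferred to A by 10 voters; A by 16.
A wins the runoff.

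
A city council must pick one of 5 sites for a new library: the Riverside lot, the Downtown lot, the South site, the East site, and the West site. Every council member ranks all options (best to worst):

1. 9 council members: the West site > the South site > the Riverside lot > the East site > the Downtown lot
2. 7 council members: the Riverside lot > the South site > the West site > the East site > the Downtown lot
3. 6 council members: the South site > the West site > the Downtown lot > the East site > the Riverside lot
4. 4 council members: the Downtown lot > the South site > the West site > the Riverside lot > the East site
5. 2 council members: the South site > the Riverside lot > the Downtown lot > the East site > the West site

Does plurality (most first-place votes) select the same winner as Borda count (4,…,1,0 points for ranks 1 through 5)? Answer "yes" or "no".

no

Plurality — first-place votes: the Riverside lot 7, the Downtown lot 4, the South site 8, the East site 0, the West site 9. Winner: the West site.
Borda — scores: the Riverside lot 56, the Downtown lot 32, the South site 92, the East site 24, the West site 76. Winner: the South site.
The two methods disagree.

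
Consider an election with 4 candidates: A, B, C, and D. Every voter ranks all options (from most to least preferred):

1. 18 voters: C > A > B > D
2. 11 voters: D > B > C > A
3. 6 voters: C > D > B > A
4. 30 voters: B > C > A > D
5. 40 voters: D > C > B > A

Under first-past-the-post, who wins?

D

First-place votes: A 0, B 30, C 24, D 51.
D has the most first-place votes.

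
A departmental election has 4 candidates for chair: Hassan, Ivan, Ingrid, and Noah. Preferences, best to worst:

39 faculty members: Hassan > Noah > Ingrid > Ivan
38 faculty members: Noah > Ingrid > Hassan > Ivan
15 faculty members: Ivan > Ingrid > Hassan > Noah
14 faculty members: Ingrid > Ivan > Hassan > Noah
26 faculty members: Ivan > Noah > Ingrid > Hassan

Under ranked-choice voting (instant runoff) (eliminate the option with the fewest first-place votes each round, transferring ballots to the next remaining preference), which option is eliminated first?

Round 1: Hassan 39, Ivan 41, Ingrid 14, Noah 38. Eliminate Ingrid.

Ingrid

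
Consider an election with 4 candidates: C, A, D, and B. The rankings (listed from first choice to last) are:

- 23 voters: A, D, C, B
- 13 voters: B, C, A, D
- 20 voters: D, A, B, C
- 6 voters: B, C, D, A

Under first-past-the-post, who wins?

First-place votes: C 0, A 23, D 20, B 19.
A has the most first-place votes.

A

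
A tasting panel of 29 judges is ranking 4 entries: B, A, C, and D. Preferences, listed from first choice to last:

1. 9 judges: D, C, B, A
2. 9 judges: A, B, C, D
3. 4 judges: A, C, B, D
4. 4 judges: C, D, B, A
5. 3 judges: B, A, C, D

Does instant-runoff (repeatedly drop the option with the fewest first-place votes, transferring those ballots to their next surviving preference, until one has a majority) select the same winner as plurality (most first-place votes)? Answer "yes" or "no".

Instant-runoff — R1 B 3, A 13, C 4, D 9 (B out); R2 A 16, C 4, D 9 (A winner). Winner: A.
Plurality — first-place votes: B 3, A 13, C 4, D 9. Winner: A.
The two methods agree.

yes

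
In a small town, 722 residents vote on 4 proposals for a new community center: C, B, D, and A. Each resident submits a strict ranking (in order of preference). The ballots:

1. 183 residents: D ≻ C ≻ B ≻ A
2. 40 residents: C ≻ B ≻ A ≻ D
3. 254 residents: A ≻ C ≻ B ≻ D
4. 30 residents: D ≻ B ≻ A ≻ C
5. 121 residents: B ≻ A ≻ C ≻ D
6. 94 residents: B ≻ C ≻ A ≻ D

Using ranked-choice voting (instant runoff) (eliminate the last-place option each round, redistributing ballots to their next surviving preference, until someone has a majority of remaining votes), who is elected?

Round 1: C 40, B 215, D 213, A 254. Eliminate C.
Round 2: B 255, D 213, A 254. Eliminate D.
Round 3: B 468, A 254. B has a majority.

B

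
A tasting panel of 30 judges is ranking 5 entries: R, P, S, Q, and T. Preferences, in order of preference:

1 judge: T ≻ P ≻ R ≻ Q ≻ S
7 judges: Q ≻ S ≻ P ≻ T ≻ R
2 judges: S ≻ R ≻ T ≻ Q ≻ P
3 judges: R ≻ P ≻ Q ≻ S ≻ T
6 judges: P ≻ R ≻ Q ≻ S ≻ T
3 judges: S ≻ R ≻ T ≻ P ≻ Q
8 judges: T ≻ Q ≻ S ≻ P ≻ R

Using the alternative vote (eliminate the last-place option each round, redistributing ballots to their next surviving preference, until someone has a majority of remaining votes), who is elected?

P

Round 1: R 3, P 6, S 5, Q 7, T 9. Eliminate R.
Round 2: P 9, S 5, Q 7, T 9. Eliminate S.
Round 3: P 9, Q 7, T 14. Eliminate Q.
Round 4: P 16, T 14. P has a majority.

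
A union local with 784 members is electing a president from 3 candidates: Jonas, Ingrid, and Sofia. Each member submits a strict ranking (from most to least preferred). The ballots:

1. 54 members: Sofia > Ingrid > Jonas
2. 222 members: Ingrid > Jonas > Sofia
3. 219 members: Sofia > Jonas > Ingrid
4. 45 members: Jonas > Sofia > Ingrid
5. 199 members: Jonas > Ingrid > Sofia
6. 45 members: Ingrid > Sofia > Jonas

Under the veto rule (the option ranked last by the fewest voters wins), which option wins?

Last-place votes: Jonas 99, Ingrid 264, Sofia 421.
Jonas is ranked last by the fewest voters, so Jonas wins.

Jonas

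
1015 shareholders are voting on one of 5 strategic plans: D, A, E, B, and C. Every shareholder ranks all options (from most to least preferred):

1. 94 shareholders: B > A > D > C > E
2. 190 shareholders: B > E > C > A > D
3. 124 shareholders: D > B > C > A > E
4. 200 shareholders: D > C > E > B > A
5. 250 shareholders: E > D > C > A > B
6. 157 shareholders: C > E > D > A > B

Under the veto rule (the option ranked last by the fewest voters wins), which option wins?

C

Last-place votes: D 190, A 200, E 218, B 407, C 0.
C is ranked last by the fewest voters, so C wins.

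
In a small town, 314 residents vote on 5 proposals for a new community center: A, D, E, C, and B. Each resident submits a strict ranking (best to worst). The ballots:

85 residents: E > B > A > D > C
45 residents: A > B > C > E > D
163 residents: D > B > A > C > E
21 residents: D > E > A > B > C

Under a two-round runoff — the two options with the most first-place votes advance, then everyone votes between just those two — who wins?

D

Round 1 first-place votes: A 45, D 184, E 85, C 0, B 0.
D and E advance.
Runoff: D is preferred to E by 184 voters; E by 130.
D wins the runoff.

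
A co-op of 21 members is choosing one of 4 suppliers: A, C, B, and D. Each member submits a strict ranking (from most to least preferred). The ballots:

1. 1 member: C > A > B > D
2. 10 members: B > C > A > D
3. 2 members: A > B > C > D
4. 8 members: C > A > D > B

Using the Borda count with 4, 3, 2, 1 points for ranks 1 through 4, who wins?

C

A: 1·3 + 10·2 + 2·4 + 8·3 = 55
C: 1·4 + 10·3 + 2·2 + 8·4 = 70
B: 1·2 + 10·4 + 2·3 + 8·1 = 56
D: 1·1 + 10·1 + 2·1 + 8·2 = 29
C has the highest Borda score (70).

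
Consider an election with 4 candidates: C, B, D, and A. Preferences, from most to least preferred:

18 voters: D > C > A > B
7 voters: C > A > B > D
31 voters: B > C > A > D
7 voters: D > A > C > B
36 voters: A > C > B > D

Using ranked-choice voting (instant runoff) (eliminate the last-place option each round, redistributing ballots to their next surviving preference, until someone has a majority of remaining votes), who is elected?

A

Round 1: C 7, B 31, D 25, A 36. Eliminate C.
Round 2: B 31, D 25, A 43. Eliminate D.
Round 3: B 31, A 68. A has a majority.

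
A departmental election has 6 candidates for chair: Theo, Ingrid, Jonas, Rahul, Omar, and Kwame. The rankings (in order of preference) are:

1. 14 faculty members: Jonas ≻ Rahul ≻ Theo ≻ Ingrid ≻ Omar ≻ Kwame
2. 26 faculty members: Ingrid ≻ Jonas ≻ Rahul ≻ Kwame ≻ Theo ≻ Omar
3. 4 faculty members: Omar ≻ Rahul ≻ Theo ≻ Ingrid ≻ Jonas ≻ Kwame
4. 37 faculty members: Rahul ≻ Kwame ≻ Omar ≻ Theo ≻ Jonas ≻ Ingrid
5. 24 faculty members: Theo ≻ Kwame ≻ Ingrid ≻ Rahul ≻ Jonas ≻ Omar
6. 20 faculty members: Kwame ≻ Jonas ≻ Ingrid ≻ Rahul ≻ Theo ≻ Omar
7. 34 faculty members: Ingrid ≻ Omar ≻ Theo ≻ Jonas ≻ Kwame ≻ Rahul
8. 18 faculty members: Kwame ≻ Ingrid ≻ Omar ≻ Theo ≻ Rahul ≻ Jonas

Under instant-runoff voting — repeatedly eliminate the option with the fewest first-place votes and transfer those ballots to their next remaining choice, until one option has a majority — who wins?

Kwame

Round 1: Theo 24, Ingrid 60, Jonas 14, Rahul 37, Omar 4, Kwame 38. Eliminate Omar.
Round 2: Theo 24, Ingrid 60, Jonas 14, Rahul 41, Kwame 38. Eliminate Jonas.
Round 3: Theo 24, Ingrid 60, Rahul 55, Kwame 38. Eliminate Theo.
Round 4: Ingrid 60, Rahul 55, Kwame 62. Eliminate Rahul.
Round 5: Ingrid 78, Kwame 99. Kwame has a majority.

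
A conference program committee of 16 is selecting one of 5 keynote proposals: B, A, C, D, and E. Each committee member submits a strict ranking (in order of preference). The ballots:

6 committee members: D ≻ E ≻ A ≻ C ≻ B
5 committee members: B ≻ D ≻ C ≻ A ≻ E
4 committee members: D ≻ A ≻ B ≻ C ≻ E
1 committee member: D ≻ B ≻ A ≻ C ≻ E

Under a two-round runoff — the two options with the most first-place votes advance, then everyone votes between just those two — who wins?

D

Round 1 first-place votes: B 5, A 0, C 0, D 11, E 0.
D and B advance.
Runoff: D is preferred to B by 11 voters; B by 5.
D wins the runoff.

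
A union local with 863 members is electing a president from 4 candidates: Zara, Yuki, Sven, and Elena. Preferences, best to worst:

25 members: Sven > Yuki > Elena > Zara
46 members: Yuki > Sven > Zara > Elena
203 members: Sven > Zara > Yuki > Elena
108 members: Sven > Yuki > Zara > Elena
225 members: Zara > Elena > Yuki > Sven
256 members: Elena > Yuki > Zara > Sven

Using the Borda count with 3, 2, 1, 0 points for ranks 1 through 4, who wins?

Zara

Zara: 25·0 + 46·1 + 203·2 + 108·1 + 225·3 + 256·1 = 1491
Yuki: 25·2 + 46·3 + 203·1 + 108·2 + 225·1 + 256·2 = 1344
Sven: 25·3 + 46·2 + 203·3 + 108·3 + 225·0 + 256·0 = 1100
Elena: 25·1 + 46·0 + 203·0 + 108·0 + 225·2 + 256·3 = 1243
Zara has the highest Borda score (1491).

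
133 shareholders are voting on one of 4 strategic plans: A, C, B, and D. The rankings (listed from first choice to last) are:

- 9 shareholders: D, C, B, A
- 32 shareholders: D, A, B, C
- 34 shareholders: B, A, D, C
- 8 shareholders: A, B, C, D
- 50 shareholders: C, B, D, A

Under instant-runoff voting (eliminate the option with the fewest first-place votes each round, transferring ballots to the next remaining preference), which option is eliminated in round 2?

D

Round 1: A 8, C 50, B 34, D 41. Eliminate A.
Round 2: C 50, B 42, D 41. Eliminate D.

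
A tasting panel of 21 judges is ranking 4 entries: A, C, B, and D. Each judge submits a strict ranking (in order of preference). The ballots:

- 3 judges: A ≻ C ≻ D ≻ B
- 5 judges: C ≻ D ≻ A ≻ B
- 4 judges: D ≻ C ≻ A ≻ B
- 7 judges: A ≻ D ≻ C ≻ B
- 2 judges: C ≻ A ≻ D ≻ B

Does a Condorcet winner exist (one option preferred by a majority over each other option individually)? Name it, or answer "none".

Checking pairwise contests:
C beats A 11–10.
D beats C 11–10.
A beats B 21–0.
A beats D 12–9.
Every option loses at least one head-to-head, so there is no Condorcet winner.

none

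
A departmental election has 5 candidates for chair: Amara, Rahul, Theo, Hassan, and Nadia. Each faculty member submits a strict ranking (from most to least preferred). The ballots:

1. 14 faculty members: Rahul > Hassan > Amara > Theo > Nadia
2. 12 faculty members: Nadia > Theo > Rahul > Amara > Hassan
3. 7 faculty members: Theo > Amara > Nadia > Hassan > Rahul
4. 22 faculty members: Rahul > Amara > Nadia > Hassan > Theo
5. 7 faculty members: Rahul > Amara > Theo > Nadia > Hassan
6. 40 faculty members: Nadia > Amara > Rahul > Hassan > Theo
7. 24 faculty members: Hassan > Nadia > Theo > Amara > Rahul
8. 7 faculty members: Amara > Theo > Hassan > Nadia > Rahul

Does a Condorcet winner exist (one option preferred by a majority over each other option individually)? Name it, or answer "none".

Nadia

Nadia vs Amara: 76–57 for Nadia.
Nadia vs Rahul: 90–43 for Nadia.
Nadia vs Theo: 98–35 for Nadia.
Nadia vs Hassan: 88–45 for Nadia.
Nadia beats every other option head-to-head.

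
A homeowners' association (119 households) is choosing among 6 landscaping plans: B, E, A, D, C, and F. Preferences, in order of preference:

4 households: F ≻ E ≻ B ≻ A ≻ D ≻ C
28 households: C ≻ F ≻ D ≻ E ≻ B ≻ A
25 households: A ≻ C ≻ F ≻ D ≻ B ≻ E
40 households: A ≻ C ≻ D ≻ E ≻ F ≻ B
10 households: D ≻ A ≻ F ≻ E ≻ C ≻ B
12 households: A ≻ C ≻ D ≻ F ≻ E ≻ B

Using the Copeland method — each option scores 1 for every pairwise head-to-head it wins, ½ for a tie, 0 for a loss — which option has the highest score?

A

B: loses to E, A, D, C, and F → score 0.
E: beats B; loses to A, D, C, and F → score 1.
A: beats B, E, D, C, and F → score 5.
D: beats B, E, and F; loses to A and C → score 3.
C: beats B, E, D, and F; loses to A → score 4.
F: beats B and E; loses to A, D, and C → score 2.
A has the best pairwise record.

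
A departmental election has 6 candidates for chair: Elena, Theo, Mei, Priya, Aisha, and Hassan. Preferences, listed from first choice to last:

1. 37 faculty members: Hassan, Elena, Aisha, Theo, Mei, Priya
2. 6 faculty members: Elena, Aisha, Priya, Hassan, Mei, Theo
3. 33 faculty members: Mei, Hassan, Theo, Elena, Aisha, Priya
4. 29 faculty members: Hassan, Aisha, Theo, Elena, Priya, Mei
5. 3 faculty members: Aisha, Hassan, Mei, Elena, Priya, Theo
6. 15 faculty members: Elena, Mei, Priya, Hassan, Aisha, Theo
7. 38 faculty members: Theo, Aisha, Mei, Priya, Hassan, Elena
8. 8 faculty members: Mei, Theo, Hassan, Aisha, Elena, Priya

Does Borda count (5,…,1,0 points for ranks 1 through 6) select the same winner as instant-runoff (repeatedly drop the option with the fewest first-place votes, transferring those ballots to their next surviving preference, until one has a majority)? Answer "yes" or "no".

no

Borda — scores: Elena 391, Theo 482, Mei 431, Priya 171, Aisha 482, Hassan 578. Winner: Hassan.
Instant-runoff — R1 Elena 21, Theo 38, Mei 41, Priya 0, Aisha 3, Hassan 66 (Priya out); R2 Elena 21, Theo 38, Mei 41, Aisha 3, Hassan 66 (Aisha out); R3 Elena 21, Theo 38, Mei 41, Hassan 69 (Elena out); R4 Theo 38, Mei 56, Hassan 75 (Theo out); R5 Mei 94, Hassan 75 (Mei winner). Winner: Mei.
The two methods disagree.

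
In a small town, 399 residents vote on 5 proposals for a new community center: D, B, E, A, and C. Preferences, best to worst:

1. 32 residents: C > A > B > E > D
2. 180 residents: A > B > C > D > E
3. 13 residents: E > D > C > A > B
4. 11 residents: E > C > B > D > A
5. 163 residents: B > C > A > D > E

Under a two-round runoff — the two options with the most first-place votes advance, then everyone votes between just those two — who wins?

A

Round 1 first-place votes: D 0, B 163, E 24, A 180, C 32.
A and B advance.
Runoff: A is preferred to B by 225 voters; B by 174.
A wins the runoff.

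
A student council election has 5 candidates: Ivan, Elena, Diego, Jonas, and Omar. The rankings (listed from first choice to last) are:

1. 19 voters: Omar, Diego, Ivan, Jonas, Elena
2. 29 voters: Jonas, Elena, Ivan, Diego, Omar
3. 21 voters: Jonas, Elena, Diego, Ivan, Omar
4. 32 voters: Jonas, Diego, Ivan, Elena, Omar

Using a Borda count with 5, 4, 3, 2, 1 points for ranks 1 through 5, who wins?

Ivan: 19·3 + 29·3 + 21·2 + 32·3 = 282
Elena: 19·1 + 29·4 + 21·4 + 32·2 = 283
Diego: 19·4 + 29·2 + 21·3 + 32·4 = 325
Jonas: 19·2 + 29·5 + 21·5 + 32·5 = 448
Omar: 19·5 + 29·1 + 21·1 + 32·1 = 177
Jonas has the highest Borda score (448).

Jonas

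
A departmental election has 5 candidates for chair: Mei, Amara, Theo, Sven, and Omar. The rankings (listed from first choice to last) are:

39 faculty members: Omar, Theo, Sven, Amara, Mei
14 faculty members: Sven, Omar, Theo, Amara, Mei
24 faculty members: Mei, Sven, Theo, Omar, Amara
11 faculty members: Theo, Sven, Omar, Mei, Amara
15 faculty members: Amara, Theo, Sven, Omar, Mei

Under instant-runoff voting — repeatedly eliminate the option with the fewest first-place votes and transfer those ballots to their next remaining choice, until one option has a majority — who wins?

Sven

Round 1: Mei 24, Amara 15, Theo 11, Sven 14, Omar 39. Eliminate Theo.
Round 2: Mei 24, Amara 15, Sven 25, Omar 39. Eliminate Amara.
Round 3: Mei 24, Sven 40, Omar 39. Eliminate Mei.
Round 4: Sven 64, Omar 39. Sven has a majority.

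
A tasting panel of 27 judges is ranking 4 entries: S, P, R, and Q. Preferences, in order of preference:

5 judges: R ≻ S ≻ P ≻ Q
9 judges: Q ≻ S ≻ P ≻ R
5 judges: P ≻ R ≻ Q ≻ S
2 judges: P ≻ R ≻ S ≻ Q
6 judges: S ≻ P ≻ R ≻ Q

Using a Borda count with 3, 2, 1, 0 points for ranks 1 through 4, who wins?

S

S: 5·2 + 9·2 + 5·0 + 2·1 + 6·3 = 48
P: 5·1 + 9·1 + 5·3 + 2·3 + 6·2 = 47
R: 5·3 + 9·0 + 5·2 + 2·2 + 6·1 = 35
Q: 5·0 + 9·3 + 5·1 + 2·0 + 6·0 = 32
S has the highest Borda score (48).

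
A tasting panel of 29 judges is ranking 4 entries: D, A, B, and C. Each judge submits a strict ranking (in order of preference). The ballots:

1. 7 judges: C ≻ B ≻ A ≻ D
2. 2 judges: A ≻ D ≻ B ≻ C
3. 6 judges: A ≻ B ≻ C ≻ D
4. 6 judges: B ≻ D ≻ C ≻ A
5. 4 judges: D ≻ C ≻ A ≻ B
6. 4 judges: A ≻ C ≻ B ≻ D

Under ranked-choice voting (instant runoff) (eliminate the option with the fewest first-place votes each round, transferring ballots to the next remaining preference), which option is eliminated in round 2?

B

Round 1: D 4, A 12, B 6, C 7. Eliminate D.
Round 2: A 12, B 6, C 11. Eliminate B.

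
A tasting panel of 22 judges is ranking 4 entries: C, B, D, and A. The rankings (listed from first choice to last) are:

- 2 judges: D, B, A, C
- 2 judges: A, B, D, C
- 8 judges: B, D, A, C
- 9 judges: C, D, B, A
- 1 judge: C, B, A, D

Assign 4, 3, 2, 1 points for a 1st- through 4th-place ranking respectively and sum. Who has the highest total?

C: 2·1 + 2·1 + 8·1 + 9·4 + 1·4 = 52
B: 2·3 + 2·3 + 8·4 + 9·2 + 1·3 = 65
D: 2·4 + 2·2 + 8·3 + 9·3 + 1·1 = 64
A: 2·2 + 2·4 + 8·2 + 9·1 + 1·2 = 39
B has the highest Borda score (65).

B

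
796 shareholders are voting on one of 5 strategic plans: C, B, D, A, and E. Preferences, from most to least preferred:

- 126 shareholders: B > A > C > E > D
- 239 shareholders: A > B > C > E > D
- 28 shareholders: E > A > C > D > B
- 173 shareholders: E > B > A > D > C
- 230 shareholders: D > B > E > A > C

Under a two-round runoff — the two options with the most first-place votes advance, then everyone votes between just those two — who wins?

Round 1 first-place votes: C 0, B 126, D 230, A 239, E 201.
A and D advance.
Runoff: A is preferred to D by 566 voters; D by 230.
A wins the runoff.

A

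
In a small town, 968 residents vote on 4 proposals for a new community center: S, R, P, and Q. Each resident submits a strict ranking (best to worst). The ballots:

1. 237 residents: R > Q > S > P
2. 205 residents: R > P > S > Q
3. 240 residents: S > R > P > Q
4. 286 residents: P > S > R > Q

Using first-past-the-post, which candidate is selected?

R

First-place votes: S 240, R 442, P 286, Q 0.
R has the most first-place votes.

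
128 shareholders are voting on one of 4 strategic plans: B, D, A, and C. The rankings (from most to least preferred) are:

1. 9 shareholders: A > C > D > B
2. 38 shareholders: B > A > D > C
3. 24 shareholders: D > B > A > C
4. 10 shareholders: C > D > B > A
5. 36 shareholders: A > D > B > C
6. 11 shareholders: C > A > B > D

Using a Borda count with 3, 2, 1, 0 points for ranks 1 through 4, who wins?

B: 9·0 + 38·3 + 24·2 + 10·1 + 36·1 + 11·1 = 219
D: 9·1 + 38·1 + 24·3 + 10·2 + 36·2 + 11·0 = 211
A: 9·3 + 38·2 + 24·1 + 10·0 + 36·3 + 11·2 = 257
C: 9·2 + 38·0 + 24·0 + 10·3 + 36·0 + 11·3 = 81
A has the highest Borda score (257).

A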